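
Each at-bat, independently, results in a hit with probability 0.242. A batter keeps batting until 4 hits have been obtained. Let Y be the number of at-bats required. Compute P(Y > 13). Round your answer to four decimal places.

Needing more than 13 at-bats ⇔ fewer than 4 successes in the first 13. With X ~ Binomial(13, 0.242), P(Y > 13) = P(X ≤ 3).
  k=0: C(13,0)·0.242^0·0.758^13 = 0.027271
  k=1: C(13,1)·0.242^1·0.758^12 = 0.113185
  k=2: C(13,2)·0.242^2·0.758^11 = 0.216814
  k=3: C(13,3)·0.242^3·0.758^10 = 0.253807
P(X ≤ 3) = 0.611077

0.6111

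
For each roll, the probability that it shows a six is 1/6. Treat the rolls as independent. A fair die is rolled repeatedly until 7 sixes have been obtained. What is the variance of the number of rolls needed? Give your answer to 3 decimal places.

Y = total rolls until the seventh success; negative binomial with r=7, p=0.166667.
Var(Y) = r(1−p)/p² = 7·0.833333 / 0.166667² = 210.00000

210.000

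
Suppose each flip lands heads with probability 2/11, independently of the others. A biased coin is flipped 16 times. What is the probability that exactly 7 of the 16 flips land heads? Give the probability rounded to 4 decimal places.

0.0123

X ~ Binomial(n=16, p=0.181818).
P(X=7) = C(16,7) · p^7 · (1−p)^9
= 11440 · 6.5684e-06 · 0.1643 = 0.012346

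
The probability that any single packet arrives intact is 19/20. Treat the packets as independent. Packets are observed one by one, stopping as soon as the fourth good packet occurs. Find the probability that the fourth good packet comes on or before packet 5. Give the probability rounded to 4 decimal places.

Finishing within 5 packets ⇔ at least 4 successes in the first 5. With X ~ Binomial(5, 0.95), P(Y ≤ 5) = 1 − P(X ≤ 3).
  k=0: C(5,0)·0.95^0·0.05^5 = 0.000000
  k=1: C(5,1)·0.95^1·0.05^4 = 0.000030
  k=2: C(5,2)·0.95^2·0.05^3 = 0.001128
  k=3: C(5,3)·0.95^3·0.05^2 = 0.021434
1 − 0.022593 = 0.977407

0.9774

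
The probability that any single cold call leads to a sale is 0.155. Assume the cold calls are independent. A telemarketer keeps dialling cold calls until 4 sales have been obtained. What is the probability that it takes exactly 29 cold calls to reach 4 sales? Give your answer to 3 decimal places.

0.028

Y = trial on which the fourth success occurs; negative binomial, r=4, p=0.155.
P(Y=29) = C(28,3) · p^4 · (1−p)^25
= 3276 · 0.0005772 · 0.014839 = 0.02806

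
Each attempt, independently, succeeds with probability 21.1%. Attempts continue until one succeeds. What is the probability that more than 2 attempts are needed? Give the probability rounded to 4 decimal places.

Y = number of attempts to the first success; geometric, p = 0.211.
P(Y > 2) = P(first 2 all fail) = (1−p)^2 = 0.622521

0.6225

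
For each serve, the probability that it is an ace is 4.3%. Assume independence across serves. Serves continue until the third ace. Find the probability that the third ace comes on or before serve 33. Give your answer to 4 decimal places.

Finishing within 33 serves ⇔ at least 3 successes in the first 33. With X ~ Binomial(33, 0.043), P(Y ≤ 33) = 1 − P(X ≤ 2).
  k=0: C(33,0)·0.043^0·0.957^33 = 0.234474
  k=1: C(33,1)·0.043^1·0.957^32 = 0.347668
  k=2: C(33,2)·0.043^2·0.957^31 = 0.249943
1 − 0.832084 = 0.167916

0.1679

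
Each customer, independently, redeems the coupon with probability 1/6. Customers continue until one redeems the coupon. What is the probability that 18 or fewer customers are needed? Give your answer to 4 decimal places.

0.9624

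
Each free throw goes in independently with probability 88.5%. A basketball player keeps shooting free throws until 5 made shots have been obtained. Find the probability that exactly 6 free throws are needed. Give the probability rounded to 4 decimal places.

0.3122

Y = trial on which the fifth success occurs; negative binomial, r=5, p=0.885.
P(Y=6) = C(5,4) · p^5 · (1−p)^1
= 5 · 0.5429 · 0.115 = 0.312165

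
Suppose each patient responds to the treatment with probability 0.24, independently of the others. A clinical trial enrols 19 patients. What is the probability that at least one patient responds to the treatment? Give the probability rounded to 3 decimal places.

0.995

P(at least one) = 1 − P(none) = 1 − (1 − 0.24)^19
= 1 − 0.00544 = 0.99456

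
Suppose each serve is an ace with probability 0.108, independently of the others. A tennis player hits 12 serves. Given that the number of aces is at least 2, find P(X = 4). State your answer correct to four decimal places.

X ~ Binomial(12, 0.108). Want P(X=4 | X≥2) = P(X=4) / P(X≥2).
P(X=4) = C(12,4)·0.108^4·0.892^8 = 0.026991
P(X≥2) = 1 − 0.253734 − 0.368654 = 0.377613
Ratio = 0.026991 / 0.377613 = 0.071478

0.0715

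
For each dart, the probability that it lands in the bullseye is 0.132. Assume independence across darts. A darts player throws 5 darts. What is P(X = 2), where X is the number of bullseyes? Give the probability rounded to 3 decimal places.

X ~ Binomial(n=5, p=0.132).
P(X=2) = C(5,2) · p^2 · (1−p)^3
= 10 · 0.017424 · 0.65397 = 0.11395

0.114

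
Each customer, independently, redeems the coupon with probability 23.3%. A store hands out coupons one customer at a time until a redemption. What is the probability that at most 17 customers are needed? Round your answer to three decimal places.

0.989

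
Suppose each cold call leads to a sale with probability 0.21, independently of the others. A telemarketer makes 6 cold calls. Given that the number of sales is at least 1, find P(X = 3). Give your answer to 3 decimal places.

0.121

X ~ Binomial(6, 0.21). Want P(X=3 | X≥1) = P(X=3) / P(X≥1).
P(X=3) = C(6,3)·0.21^3·0.79^3 = 0.09132
P(X≥1) = 1 − 0.24309 = 0.75691
Ratio = 0.09132 / 0.75691 = 0.12065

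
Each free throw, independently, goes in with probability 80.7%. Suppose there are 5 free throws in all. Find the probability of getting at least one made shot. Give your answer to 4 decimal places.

P(at least one) = 1 − P(none) = 1 − (1 − 0.807)^5
= 1 − 0.000268 = 0.999732

0.9997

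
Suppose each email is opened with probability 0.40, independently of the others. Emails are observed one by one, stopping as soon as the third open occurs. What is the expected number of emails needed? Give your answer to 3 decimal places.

7.500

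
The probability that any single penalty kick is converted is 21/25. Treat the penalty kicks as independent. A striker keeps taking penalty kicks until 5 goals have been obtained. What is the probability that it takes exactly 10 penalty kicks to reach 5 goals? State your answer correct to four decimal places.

0.0055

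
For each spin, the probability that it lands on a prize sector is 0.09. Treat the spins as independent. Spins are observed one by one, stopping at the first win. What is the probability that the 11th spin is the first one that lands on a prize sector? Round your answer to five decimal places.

0.03505

Geometric (trials to first success), p = 0.09.
P(Y = 11) = (1−p)^10 · p = 0.38942 · 0.09 = 0.0350475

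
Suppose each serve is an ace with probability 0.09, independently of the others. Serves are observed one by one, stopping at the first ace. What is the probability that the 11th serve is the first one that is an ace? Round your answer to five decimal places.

0.03505

Geometric (trials to first success), p = 0.09.
P(Y = 11) = (1−p)^10 · p = 0.38942 · 0.09 = 0.0350475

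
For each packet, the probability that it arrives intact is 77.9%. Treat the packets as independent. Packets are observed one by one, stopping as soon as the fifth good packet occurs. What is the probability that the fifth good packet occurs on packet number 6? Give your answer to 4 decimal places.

Y = trial on which the fifth success occurs; negative binomial, r=5, p=0.779.
P(Y=6) = C(5,4) · p^5 · (1−p)^1
= 5 · 0.28687 · 0.221 = 0.316993

0.3170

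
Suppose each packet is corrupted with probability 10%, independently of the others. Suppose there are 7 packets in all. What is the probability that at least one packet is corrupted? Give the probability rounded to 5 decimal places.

0.52170

P(at least one) = 1 − P(none) = 1 − (1 − 0.10)^7
= 1 − 0.4782969 = 0.5217031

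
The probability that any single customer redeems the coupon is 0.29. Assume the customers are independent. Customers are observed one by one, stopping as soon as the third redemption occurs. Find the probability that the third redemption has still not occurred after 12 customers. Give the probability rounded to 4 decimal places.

Needing more than 12 customers ⇔ fewer than 3 successes in the first 12. With X ~ Binomial(12, 0.29), P(Y > 12) = P(X ≤ 2).
  k=0: C(12,0)·0.29^0·0.71^12 = 0.016410
  k=1: C(12,1)·0.29^1·0.71^11 = 0.080431
  k=2: C(12,2)·0.29^2·0.71^10 = 0.180686
P(X ≤ 2) = 0.277526

0.2775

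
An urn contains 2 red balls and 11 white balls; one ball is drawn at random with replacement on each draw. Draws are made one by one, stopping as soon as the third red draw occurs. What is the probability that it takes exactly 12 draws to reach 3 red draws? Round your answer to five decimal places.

0.04453

Y = trial on which the third success occurs; negative binomial, r=3, p=0.153846.
P(Y=12) = C(11,2) · p^3 · (1−p)^9
= 55 · 0.0036413 · 0.22235 = 0.0445314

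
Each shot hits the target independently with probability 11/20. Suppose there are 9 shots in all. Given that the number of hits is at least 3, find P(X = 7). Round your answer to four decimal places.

0.1168

X ~ Binomial(9, 0.55). Want P(X=7 | X≥3) = P(X=7) / P(X≥3).
P(X=7) = C(9,7)·0.55^7·0.45^2 = 0.110986
P(X≥3) = 1 − 0.000757 − 0.008323 − 0.040693 = 0.950227
Ratio = 0.110986 / 0.950227 = 0.116799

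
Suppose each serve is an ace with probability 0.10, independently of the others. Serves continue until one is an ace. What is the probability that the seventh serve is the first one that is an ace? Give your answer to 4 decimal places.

Geometric (trials to first success), p = 0.10.
P(Y = 7) = (1−p)^6 · p = 0.53144 · 0.10 = 0.053144

0.0531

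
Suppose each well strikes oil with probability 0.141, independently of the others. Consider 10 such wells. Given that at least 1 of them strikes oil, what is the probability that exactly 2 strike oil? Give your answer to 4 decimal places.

X ~ Binomial(10, 0.141). Want P(X=2 | X≥1) = P(X=2) / P(X≥1).
P(X=2) = C(10,2)·0.141^2·0.859^8 = 0.265214
P(X≥1) = 1 − 0.218742 = 0.781258
Ratio = 0.265214 / 0.781258 = 0.339470

0.3395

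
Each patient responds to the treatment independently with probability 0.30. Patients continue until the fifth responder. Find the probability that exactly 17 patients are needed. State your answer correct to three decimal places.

Y = trial on which the fifth success occurs; negative binomial, r=5, p=0.30.
P(Y=17) = C(16,4) · p^5 · (1−p)^12
= 1820 · 0.00243 · 0.013841 = 0.06121

0.061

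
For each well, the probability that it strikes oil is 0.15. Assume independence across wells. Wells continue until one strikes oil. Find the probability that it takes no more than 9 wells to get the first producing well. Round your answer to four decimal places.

0.7684

Y = number of wells to the first success; geometric, p = 0.15.
P(Y ≤ 9) = 1 − (1−p)^9 = 1 − 0.231617 = 0.768383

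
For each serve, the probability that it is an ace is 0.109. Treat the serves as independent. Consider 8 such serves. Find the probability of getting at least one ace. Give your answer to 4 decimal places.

P(at least one) = 1 − P(none) = 1 − (1 − 0.109)^8
= 1 − 0.397211 = 0.602789

0.6028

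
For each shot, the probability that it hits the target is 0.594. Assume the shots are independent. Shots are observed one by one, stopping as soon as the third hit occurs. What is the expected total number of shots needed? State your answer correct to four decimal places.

5.0505

Y = total shots until the third success; negative binomial with r=3, p=0.594.
E[Y] = r / p = 3 / 0.594 = 5.050505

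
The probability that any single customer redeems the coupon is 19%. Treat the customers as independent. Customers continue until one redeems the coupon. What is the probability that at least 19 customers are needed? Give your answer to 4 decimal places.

Y = number of customers to the first success; geometric, p = 0.19.
P(Y > 18) = P(first 18 all fail) = (1−p)^18 = 0.022528

0.0225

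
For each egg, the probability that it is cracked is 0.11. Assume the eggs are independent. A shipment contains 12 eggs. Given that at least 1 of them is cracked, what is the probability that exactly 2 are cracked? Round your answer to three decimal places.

X ~ Binomial(12, 0.11). Want P(X=2 | X≥1) = P(X=2) / P(X≥1).
P(X=2) = C(12,2)·0.11^2·0.89^10 = 0.24902
P(X≥1) = 1 − 0.24699 = 0.75301
Ratio = 0.24902 / 0.75301 = 0.33070

0.331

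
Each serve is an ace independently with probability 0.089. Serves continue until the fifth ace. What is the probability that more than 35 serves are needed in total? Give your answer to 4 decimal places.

0.8031

Needing more than 35 serves ⇔ fewer than 5 successes in the first 35. With X ~ Binomial(35, 0.089), P(Y > 35) = P(X ≤ 4).
  k=0: C(35,0)·0.089^0·0.911^35 = 0.038295
  k=1: C(35,1)·0.089^1·0.911^34 = 0.130943
  k=2: C(35,2)·0.089^2·0.911^33 = 0.217472
  k=3: C(35,3)·0.089^3·0.911^32 = 0.233705
  k=4: C(35,4)·0.089^4·0.911^31 = 0.182654
P(X ≤ 4) = 0.803069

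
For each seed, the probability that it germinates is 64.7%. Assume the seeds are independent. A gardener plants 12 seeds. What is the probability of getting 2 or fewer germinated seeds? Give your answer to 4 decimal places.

0.0009

X ~ Binomial(12, 0.647); P(X ≤ 2) = Σ C(12,k) p^k (1−p)^(12−k) over k:
  k=0: C(12,0)·0.647^0·0.353^12 = 0.000004
  k=1: C(12,1)·0.647^1·0.353^11 = 0.000082
  k=2: C(12,2)·0.647^2·0.353^10 = 0.000830
Total = 0.000916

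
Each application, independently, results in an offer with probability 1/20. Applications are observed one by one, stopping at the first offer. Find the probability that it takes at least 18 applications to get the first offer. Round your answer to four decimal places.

Y = number of applications to the first success; geometric, p = 0.05.
P(Y > 17) = P(first 17 all fail) = (1−p)^17 = 0.418120

0.4181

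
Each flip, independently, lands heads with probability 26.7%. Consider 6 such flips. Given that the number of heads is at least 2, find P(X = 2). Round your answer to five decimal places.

0.61018

X ~ Binomial(6, 0.267). Want P(X=2 | X≥2) = P(X=2) / P(X≥2).
P(X=2) = C(6,2)·0.267^2·0.733^4 = 0.3086951
P(X≥2) = 1 − 0.1551043 − 0.3389865 = 0.5059092
Ratio = 0.3086951 / 0.5059092 = 0.6101788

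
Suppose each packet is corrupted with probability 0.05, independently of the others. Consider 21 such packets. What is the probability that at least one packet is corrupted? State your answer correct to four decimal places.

0.6594

P(at least one) = 1 − P(none) = 1 − (1 − 0.05)^21
= 1 − 0.340562 = 0.659438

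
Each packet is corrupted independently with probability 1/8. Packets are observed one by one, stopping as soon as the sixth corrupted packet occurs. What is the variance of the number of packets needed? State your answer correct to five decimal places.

Y = total packets until the sixth success; negative binomial with r=6, p=0.125.
Var(Y) = r(1−p)/p² = 6·0.875 / 0.125² = 336.0000000

336.00000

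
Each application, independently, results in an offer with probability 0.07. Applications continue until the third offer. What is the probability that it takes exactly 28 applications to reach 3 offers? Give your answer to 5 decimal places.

Y = trial on which the third success occurs; negative binomial, r=3, p=0.07.
P(Y=28) = C(27,2) · p^3 · (1−p)^25
= 351 · 0.000343 · 0.16296 = 0.0196189

0.01962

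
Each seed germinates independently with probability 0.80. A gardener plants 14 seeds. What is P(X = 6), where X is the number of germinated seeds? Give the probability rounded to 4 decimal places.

X ~ Binomial(n=14, p=0.80).
P(X=6) = C(14,6) · p^6 · (1−p)^8
= 3003 · 0.26214 · 2.56e-06 = 0.002015

0.0020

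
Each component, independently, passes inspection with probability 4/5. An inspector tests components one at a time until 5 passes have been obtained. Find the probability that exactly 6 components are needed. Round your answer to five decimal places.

Y = trial on which the fifth success occurs; negative binomial, r=5, p=0.80.
P(Y=6) = C(5,4) · p^5 · (1−p)^1
= 5 · 0.32768 · 0.2 = 0.3276800

0.32768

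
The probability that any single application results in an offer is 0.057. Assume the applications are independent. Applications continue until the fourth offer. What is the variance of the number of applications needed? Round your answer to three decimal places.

Y = total applications until the fourth success; negative binomial with r=4, p=0.057.
Var(Y) = r(1−p)/p² = 4·0.943 / 0.057² = 1160.97261

1160.973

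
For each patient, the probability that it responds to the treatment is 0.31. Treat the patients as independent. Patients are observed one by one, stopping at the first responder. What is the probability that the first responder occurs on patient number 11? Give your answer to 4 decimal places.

Geometric (trials to first success), p = 0.31.
P(Y = 11) = (1−p)^10 · p = 0.024462 · 0.31 = 0.007583

0.0076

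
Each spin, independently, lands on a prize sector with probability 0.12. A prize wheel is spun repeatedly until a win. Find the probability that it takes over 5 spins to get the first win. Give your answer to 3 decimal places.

0.528

Y = number of spins to the first success; geometric, p = 0.12.
P(Y > 5) = P(first 5 all fail) = (1−p)^5 = 0.52773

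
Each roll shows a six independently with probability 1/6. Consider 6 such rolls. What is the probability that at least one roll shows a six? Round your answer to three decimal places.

0.665

P(at least one) = 1 − P(none) = 1 − (1 − 0.166667)^6
= 1 − 0.33490 = 0.66510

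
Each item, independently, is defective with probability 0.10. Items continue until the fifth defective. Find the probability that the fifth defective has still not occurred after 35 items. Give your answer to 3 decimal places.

0.731

Needing more than 35 items ⇔ fewer than 5 successes in the first 35. With X ~ Binomial(35, 0.10), P(Y > 35) = P(X ≤ 4).
  k=0: C(35,0)·0.10^0·0.90^35 = 0.02503
  k=1: C(35,1)·0.10^1·0.90^34 = 0.09734
  k=2: C(35,2)·0.10^2·0.90^33 = 0.18387
  k=3: C(35,3)·0.10^3·0.90^32 = 0.22473
  k=4: C(35,4)·0.10^4·0.90^31 = 0.19976
P(X ≤ 4) = 0.73075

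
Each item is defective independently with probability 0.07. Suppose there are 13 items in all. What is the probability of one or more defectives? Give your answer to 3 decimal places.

0.611

P(at least one) = 1 − P(none) = 1 − (1 − 0.07)^13
= 1 − 0.38929 = 0.61071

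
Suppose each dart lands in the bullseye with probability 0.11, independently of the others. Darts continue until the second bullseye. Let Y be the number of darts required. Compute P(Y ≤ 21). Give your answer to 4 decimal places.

0.6889

Finishing within 21 darts ⇔ at least 2 successes in the first 21. With X ~ Binomial(21, 0.11), P(Y ≤ 21) = 1 − P(X ≤ 1).
  k=0: C(21,0)·0.11^0·0.89^21 = 0.086535
  k=1: C(21,1)·0.11^1·0.89^20 = 0.224601
1 − 0.311136 = 0.688864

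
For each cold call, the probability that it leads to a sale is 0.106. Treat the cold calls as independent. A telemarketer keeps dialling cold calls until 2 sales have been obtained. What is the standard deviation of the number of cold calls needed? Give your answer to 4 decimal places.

12.6147

Y = total cold calls until the second success; negative binomial with r=2, p=0.106.
SD(Y) = √[r(1−p)/p²] = √(159.131363) = 12.614728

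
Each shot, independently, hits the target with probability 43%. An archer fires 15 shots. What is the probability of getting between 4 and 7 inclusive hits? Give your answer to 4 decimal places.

X ~ Binomial(15, 0.43); P(4 ≤ X ≤ 7) = Σ C(15,k) p^k (1−p)^(15−k) over k:
  k=4: C(15,4)·0.43^4·0.57^11 = 0.096301
  k=5: C(15,5)·0.43^5·0.57^10 = 0.159826
  k=6: C(15,6)·0.43^6·0.57^9 = 0.200950
  k=7: C(15,7)·0.43^7·0.57^8 = 0.194907
Total = 0.651983

0.6520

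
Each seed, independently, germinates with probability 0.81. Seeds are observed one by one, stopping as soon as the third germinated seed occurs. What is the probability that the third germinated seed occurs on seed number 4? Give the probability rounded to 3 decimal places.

Y = trial on which the third success occurs; negative binomial, r=3, p=0.81.
P(Y=4) = C(3,2) · p^3 · (1−p)^1
= 3 · 0.53144 · 0.19 = 0.30292

0.303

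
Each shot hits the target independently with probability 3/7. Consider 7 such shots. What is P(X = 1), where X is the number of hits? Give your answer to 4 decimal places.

X ~ Binomial(n=7, p=0.428571).
P(X=1) = C(7,1) · p^1 · (1−p)^6
= 7 · 0.42857 · 0.034815 = 0.104446

0.1044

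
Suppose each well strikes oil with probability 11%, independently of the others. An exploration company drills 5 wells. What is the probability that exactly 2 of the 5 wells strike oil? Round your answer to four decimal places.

0.0853

X ~ Binomial(n=5, p=0.11).
P(X=2) = C(5,2) · p^2 · (1−p)^3
= 10 · 0.0121 · 0.70497 = 0.085301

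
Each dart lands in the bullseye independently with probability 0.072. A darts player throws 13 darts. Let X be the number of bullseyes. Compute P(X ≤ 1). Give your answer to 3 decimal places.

X ~ Binomial(13, 0.072); P(X ≤ 1) = Σ C(13,k) p^k (1−p)^(13−k) over k:
  k=0: C(13,0)·0.072^0·0.928^13 = 0.37855
  k=1: C(13,1)·0.072^1·0.928^12 = 0.38181
Total = 0.76036

0.760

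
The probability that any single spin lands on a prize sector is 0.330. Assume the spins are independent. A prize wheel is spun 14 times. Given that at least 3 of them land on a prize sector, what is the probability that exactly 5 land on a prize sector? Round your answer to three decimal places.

X ~ Binomial(14, 0.33). Want P(X=5 | X≥3) = P(X=5) / P(X≥3).
P(X=5) = C(14,5)·0.33^5·0.67^9 = 0.21316
P(X≥3) = 1 − 0.00367 − 0.02533 − 0.08109 = 0.88991
Ratio = 0.21316 / 0.88991 = 0.23953

0.240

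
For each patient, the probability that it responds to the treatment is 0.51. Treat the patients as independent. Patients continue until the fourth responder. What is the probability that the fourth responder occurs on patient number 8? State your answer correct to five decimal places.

0.13650

Y = trial on which the fourth success occurs; negative binomial, r=4, p=0.51.
P(Y=8) = C(7,3) · p^4 · (1−p)^4
= 35 · 0.067652 · 0.057648 = 0.1365001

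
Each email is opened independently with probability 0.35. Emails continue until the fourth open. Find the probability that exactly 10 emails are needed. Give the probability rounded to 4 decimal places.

0.0951

Y = trial on which the fourth success occurs; negative binomial, r=4, p=0.35.
P(Y=10) = C(9,3) · p^4 · (1−p)^6
= 84 · 0.015006 · 0.075419 = 0.095067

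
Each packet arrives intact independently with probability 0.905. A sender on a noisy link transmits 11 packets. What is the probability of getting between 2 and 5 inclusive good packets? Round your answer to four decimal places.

0.0002

X ~ Binomial(11, 0.905); P(2 ≤ X ≤ 5) = Σ C(11,k) p^k (1−p)^(11−k) over k:
  k=2: C(11,2)·0.905^2·0.095^9 = 0.000000
  k=3: C(11,3)·0.905^3·0.095^8 = 0.000001
  k=4: C(11,4)·0.905^4·0.095^7 = 0.000015
  k=5: C(11,5)·0.905^5·0.095^6 = 0.000206
Total = 0.000222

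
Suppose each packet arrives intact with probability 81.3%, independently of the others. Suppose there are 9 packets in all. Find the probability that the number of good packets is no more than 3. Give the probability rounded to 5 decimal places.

X ~ Binomial(9, 0.813); P(X ≤ 3) = Σ C(9,k) p^k (1−p)^(9−k) over k:
  k=0: C(9,0)·0.813^0·0.187^9 = 0.0000003
  k=1: C(9,1)·0.813^1·0.187^8 = 0.0000109
  k=2: C(9,2)·0.813^2·0.187^7 = 0.0001903
  k=3: C(9,3)·0.813^3·0.187^6 = 0.0019302
Total = 0.0021317

0.00213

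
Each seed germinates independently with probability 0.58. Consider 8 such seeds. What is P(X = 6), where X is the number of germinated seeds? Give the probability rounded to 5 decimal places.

0.18803

X ~ Binomial(n=8, p=0.58).
P(X=6) = C(8,6) · p^6 · (1−p)^2
= 28 · 0.038069 · 0.1764 = 0.1880289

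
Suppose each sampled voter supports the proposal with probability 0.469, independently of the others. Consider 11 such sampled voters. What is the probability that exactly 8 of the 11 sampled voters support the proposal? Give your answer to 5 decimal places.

0.05783

X ~ Binomial(n=11, p=0.469).
P(X=8) = C(11,8) · p^8 · (1−p)^3
= 165 · 0.0023409 · 0.14972 = 0.0578296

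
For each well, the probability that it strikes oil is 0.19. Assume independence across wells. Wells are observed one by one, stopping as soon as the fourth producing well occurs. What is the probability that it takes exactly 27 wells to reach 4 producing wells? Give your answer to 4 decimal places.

0.0266

Y = trial on which the fourth success occurs; negative binomial, r=4, p=0.19.
P(Y=27) = C(26,3) · p^4 · (1−p)^23
= 2600 · 0.0013032 · 0.0078552 = 0.026616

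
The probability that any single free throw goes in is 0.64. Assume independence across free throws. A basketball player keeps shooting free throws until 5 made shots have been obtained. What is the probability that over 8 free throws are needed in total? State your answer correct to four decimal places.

0.3153

Needing more than 8 free throws ⇔ fewer than 5 successes in the first 8. With X ~ Binomial(8, 0.64), P(Y > 8) = P(X ≤ 4).
  k=0: C(8,0)·0.64^0·0.36^8 = 0.000282
  k=1: C(8,1)·0.64^1·0.36^7 = 0.004012
  k=2: C(8,2)·0.64^2·0.36^6 = 0.024965
  k=3: C(8,3)·0.64^3·0.36^5 = 0.088765
  k=4: C(8,4)·0.64^4·0.36^4 = 0.197255
P(X ≤ 4) = 0.315279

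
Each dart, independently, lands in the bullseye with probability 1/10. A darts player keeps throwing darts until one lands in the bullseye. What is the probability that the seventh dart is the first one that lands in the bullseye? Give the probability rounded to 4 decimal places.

Geometric (trials to first success), p = 0.10.
P(Y = 7) = (1−p)^6 · p = 0.53144 · 0.10 = 0.053144

0.0531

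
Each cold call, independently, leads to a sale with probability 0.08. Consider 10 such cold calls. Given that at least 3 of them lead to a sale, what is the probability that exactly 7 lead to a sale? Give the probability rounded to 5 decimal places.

X ~ Binomial(10, 0.08). Want P(X=7 | X≥3) = P(X=7) / P(X≥3).
P(X=7) = C(10,7)·0.08^7·0.92^3 = 0.0000020
P(X≥3) = 1 − 0.4343885 − 0.3777291 − 0.1478070 = 0.0400754
Ratio = 0.0000020 / 0.0400754 = 0.0000489

0.00005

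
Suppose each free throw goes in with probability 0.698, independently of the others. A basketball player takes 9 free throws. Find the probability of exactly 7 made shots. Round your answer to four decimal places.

0.2650

X ~ Binomial(n=9, p=0.698).
P(X=7) = C(9,7) · p^7 · (1−p)^2
= 36 · 0.080721 · 0.091204 = 0.265036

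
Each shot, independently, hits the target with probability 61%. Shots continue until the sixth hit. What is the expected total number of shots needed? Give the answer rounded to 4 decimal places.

Y = total shots until the sixth success; negative binomial with r=6, p=0.61.
E[Y] = r / p = 6 / 0.61 = 9.836066

9.8361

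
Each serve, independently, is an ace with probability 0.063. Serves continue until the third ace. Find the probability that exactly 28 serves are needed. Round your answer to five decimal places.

0.01725

Y = trial on which the third success occurs; negative binomial, r=3, p=0.063.
P(Y=28) = C(27,2) · p^3 · (1−p)^25
= 351 · 0.00025005 · 0.19656 = 0.0172512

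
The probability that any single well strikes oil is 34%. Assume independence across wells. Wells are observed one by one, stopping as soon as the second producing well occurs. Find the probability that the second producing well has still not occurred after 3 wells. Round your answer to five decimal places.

Needing more than 3 wells ⇔ fewer than 2 successes in the first 3. With X ~ Binomial(3, 0.34), P(Y > 3) = P(X ≤ 1).
  k=0: C(3,0)·0.34^0·0.66^3 = 0.2874960
  k=1: C(3,1)·0.34^1·0.66^2 = 0.4443120
P(X ≤ 1) = 0.7318080

0.73181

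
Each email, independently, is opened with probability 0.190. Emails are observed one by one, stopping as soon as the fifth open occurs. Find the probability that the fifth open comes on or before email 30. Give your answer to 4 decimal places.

0.6993

Finishing within 30 emails ⇔ at least 5 successes in the first 30. With X ~ Binomial(30, 0.19), P(Y ≤ 30) = 1 − P(X ≤ 4).
  k=0: C(30,0)·0.19^0·0.81^30 = 0.001797
  k=1: C(30,1)·0.19^1·0.81^29 = 0.012646
  k=2: C(30,2)·0.19^2·0.81^28 = 0.043011
  k=3: C(30,3)·0.19^3·0.81^27 = 0.094163
  k=4: C(30,4)·0.19^4·0.81^26 = 0.149092
1 − 0.300709 = 0.699291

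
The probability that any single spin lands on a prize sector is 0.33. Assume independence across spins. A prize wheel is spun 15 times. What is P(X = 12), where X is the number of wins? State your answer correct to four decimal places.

0.0002

X ~ Binomial(n=15, p=0.33).
P(X=12) = C(15,12) · p^12 · (1−p)^3
= 455 · 1.6679e-06 · 0.30076 = 0.000228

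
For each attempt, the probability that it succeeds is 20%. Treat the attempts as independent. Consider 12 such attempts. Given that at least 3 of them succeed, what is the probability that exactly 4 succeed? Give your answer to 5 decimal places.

0.30086

X ~ Binomial(12, 0.20). Want P(X=4 | X≥3) = P(X=4) / P(X≥3).
P(X=4) = C(12,4)·0.20^4·0.80^8 = 0.1328756
P(X≥3) = 1 − 0.0687195 − 0.2061584 − 0.2834678 = 0.4416543
Ratio = 0.1328756 / 0.4416543 = 0.3008588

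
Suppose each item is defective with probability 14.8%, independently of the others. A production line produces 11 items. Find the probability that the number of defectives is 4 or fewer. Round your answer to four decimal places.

X ~ Binomial(11, 0.148); P(X ≤ 4) = Σ C(11,k) p^k (1−p)^(11−k) over k:
  k=0: C(11,0)·0.148^0·0.852^11 = 0.171726
  k=1: C(11,1)·0.148^1·0.852^10 = 0.328133
  k=2: C(11,2)·0.148^2·0.852^9 = 0.284998
  k=3: C(11,3)·0.148^3·0.852^8 = 0.148520
  k=4: C(11,4)·0.148^4·0.852^7 = 0.051599
Total = 0.984976

0.9850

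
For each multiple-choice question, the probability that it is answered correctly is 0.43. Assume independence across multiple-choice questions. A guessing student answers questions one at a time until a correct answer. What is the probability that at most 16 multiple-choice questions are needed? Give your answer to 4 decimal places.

Y = number of multiple-choice questions to the first success; geometric, p = 0.43.
P(Y ≤ 16) = 1 − (1−p)^16 = 1 − 0.000124 = 0.999876

0.9999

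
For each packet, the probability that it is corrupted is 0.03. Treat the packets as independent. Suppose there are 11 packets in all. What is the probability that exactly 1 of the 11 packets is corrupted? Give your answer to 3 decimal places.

X ~ Binomial(n=11, p=0.03).
P(X=1) = C(11,1) · p^1 · (1−p)^10
= 11 · 0.03 · 0.73742 = 0.24335

0.243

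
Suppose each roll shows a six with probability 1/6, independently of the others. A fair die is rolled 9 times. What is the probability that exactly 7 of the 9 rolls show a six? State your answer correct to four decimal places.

0.0001

X ~ Binomial(n=9, p=0.166667).
P(X=7) = C(9,7) · p^7 · (1−p)^2
= 36 · 3.5722e-06 · 0.69444 = 0.000089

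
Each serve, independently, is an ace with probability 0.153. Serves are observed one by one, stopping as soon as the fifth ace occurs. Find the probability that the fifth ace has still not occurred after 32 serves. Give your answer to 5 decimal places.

Needing more than 32 serves ⇔ fewer than 5 successes in the first 32. With X ~ Binomial(32, 0.153), P(Y > 32) = P(X ≤ 4).
  k=0: C(32,0)·0.153^0·0.847^32 = 0.0049234
  k=1: C(32,1)·0.153^1·0.847^31 = 0.0284595
  k=2: C(32,2)·0.153^2·0.847^30 = 0.0796832
  k=3: C(32,3)·0.153^3·0.847^29 = 0.1439378
  k=4: C(32,4)·0.153^4·0.847^28 = 0.1885041
P(X ≤ 4) = 0.4455081

0.44551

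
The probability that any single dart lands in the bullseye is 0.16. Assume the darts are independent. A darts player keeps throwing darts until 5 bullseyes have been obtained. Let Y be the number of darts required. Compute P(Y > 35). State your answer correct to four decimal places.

0.3209

Needing more than 35 darts ⇔ fewer than 5 successes in the first 35. With X ~ Binomial(35, 0.16), P(Y > 35) = P(X ≤ 4).
  k=0: C(35,0)·0.16^0·0.84^35 = 0.002238
  k=1: C(35,1)·0.16^1·0.84^34 = 0.014917
  k=2: C(35,2)·0.16^2·0.84^33 = 0.048303
  k=3: C(35,3)·0.16^3·0.84^32 = 0.101206
  k=4: C(35,4)·0.16^4·0.84^31 = 0.154219
P(X ≤ 4) = 0.320883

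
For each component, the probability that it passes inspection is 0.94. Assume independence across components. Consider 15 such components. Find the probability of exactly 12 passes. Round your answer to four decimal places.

0.0468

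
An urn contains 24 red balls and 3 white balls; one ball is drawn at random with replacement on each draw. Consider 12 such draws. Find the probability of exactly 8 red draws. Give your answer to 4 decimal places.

0.0294

X ~ Binomial(n=12, p=0.888889).
P(X=8) = C(12,8) · p^8 · (1−p)^4
= 495 · 0.38974 · 0.00015242 = 0.029405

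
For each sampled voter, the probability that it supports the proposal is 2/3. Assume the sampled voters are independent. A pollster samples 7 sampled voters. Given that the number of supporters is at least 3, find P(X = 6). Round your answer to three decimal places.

0.215

X ~ Binomial(7, 0.666667). Want P(X=6 | X≥3) = P(X=6) / P(X≥3).
P(X=6) = C(7,6)·0.666667^6·0.333333^1 = 0.20485
P(X≥3) = 1 − 0.00046 − 0.00640 − 0.03841 = 0.95473
Ratio = 0.20485 / 0.95473 = 0.21456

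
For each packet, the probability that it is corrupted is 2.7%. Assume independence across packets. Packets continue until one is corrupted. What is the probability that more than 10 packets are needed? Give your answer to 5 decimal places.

0.76055

Y = number of packets to the first success; geometric, p = 0.027.
P(Y > 10) = P(first 10 all fail) = (1−p)^10 = 0.7605511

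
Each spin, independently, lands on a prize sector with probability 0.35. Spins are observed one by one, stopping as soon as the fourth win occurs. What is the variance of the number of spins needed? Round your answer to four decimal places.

Y = total spins until the fourth success; negative binomial with r=4, p=0.35.
Var(Y) = r(1−p)/p² = 4·0.65 / 0.35² = 21.224490

21.2245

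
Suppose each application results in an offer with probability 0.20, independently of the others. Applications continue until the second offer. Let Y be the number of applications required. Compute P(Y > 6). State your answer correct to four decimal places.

0.6554

Needing more than 6 applications ⇔ fewer than 2 successes in the first 6. With X ~ Binomial(6, 0.20), P(Y > 6) = P(X ≤ 1).
  k=0: C(6,0)·0.20^0·0.80^6 = 0.262144
  k=1: C(6,1)·0.20^1·0.80^5 = 0.393216
P(X ≤ 1) = 0.655360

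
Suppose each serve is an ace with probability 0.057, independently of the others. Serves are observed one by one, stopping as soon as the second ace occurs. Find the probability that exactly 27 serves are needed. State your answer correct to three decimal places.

0.019

Y = trial on which the second success occurs; negative binomial, r=2, p=0.057.
P(Y=27) = C(26,1) · p^2 · (1−p)^25
= 26 · 0.003249 · 0.23056 = 0.01948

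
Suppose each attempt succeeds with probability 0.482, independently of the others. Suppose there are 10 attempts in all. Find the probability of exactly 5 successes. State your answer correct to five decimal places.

X ~ Binomial(n=10, p=0.482).
P(X=5) = C(10,5) · p^5 · (1−p)^5
= 252 · 0.026016 · 0.037295 = 0.2445032

0.24450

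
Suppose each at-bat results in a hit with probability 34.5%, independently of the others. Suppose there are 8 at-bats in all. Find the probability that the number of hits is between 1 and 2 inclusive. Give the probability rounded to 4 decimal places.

X ~ Binomial(8, 0.345); P(1 ≤ X ≤ 2) = Σ C(8,k) p^k (1−p)^(8−k) over k:
  k=1: C(8,1)·0.345^1·0.655^7 = 0.142757
  k=2: C(8,2)·0.345^2·0.655^6 = 0.263175
Total = 0.405932

0.4059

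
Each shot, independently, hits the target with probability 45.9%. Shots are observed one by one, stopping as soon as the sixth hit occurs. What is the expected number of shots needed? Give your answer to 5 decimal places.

13.07190

Y = total shots until the sixth success; negative binomial with r=6, p=0.459.
E[Y] = r / p = 6 / 0.459 = 13.0718954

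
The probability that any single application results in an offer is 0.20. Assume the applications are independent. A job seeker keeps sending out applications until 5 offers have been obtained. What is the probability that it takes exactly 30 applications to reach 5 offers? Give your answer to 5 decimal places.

Y = trial on which the fifth success occurs; negative binomial, r=5, p=0.20.
P(Y=30) = C(29,4) · p^5 · (1−p)^25
= 23751 · 0.00032 · 0.0037779 = 0.0287132

0.02871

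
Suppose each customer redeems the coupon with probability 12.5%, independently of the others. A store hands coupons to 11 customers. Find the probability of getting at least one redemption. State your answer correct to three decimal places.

0.770

P(at least one) = 1 − P(none) = 1 − (1 − 0.125)^11
= 1 − 0.23019 = 0.76981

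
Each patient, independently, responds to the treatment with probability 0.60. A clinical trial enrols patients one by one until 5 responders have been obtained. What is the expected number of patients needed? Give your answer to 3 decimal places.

Y = total patients until the fifth success; negative binomial with r=5, p=0.60.
E[Y] = r / p = 5 / 0.60 = 8.33333

8.333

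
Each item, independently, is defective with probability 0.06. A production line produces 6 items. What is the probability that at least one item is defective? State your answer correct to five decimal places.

P(at least one) = 1 − P(none) = 1 − (1 − 0.06)^6
= 1 − 0.6898698 = 0.3101302

0.31013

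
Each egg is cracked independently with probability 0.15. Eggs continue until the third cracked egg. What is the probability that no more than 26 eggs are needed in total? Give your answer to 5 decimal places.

0.77036

Finishing within 26 eggs ⇔ at least 3 successes in the first 26. With X ~ Binomial(26, 0.15), P(Y ≤ 26) = 1 − P(X ≤ 2).
  k=0: C(26,0)·0.15^0·0.85^26 = 0.0146181
  k=1: C(26,1)·0.15^1·0.85^25 = 0.0670715
  k=2: C(26,2)·0.15^2·0.85^24 = 0.1479517
1 − 0.2296413 = 0.7703587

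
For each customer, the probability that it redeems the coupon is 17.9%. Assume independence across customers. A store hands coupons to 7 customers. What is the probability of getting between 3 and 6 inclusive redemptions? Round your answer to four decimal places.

0.1139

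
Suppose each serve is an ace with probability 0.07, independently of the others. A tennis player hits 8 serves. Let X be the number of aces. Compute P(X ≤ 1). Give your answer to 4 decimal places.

0.8965

X ~ Binomial(8, 0.07); P(X ≤ 1) = Σ C(8,k) p^k (1−p)^(8−k) over k:
  k=0: C(8,0)·0.07^0·0.93^8 = 0.559582
  k=1: C(8,1)·0.07^1·0.93^7 = 0.336952
Total = 0.896534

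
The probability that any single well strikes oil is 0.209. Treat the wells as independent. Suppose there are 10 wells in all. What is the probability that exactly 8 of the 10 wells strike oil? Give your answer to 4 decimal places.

0.0001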